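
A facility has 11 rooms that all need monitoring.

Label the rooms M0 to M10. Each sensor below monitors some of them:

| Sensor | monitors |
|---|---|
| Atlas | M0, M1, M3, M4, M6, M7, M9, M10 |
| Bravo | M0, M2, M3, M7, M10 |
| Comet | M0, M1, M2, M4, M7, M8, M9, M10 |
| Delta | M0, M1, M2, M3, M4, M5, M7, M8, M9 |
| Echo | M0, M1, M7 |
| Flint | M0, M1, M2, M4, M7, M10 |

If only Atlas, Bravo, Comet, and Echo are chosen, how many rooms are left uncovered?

Union of Atlas, Bravo, Comet, Echo = {M0, M1, M2, M3, M4, M6, M7, M8, M9, M10}.
Not covered: M5 — 1 room.

1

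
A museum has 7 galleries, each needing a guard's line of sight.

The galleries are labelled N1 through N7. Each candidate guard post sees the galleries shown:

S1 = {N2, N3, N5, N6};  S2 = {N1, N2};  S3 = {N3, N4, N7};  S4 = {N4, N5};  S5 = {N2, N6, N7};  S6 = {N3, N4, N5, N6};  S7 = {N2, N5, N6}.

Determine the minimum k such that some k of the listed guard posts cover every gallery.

S2 and S3 and S6 together: S2 ∪ S3 ∪ S6 = {N1, N2, N3, N4, N5, N6, N7} — every gallery is covered.
Only S2 contains N1, so S2 is forced; the remaining 5 galleries need at least 2 more guard posts (each remaining guard post adds at most 4) — so at least 3 guard posts are needed, and 3 is optimal.

3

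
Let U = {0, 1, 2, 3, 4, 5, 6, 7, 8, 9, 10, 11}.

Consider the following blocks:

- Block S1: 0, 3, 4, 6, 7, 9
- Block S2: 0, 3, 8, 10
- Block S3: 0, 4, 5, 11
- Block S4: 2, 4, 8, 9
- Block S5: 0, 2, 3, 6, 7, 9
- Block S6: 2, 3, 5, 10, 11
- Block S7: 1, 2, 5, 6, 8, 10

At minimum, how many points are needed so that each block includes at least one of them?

2

Take H = {0, 2}. Each listed block contains at least one of these, so H is a hitting set of size 2.
No single point lies in every block, so at least 2 are needed and 2 is optimal.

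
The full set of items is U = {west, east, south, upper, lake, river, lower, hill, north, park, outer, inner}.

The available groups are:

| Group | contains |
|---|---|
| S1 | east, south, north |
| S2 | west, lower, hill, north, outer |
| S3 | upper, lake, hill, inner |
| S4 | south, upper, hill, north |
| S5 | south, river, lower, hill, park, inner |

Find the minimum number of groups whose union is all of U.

4

S1 and S2 and S3 and S5 together: S1 ∪ S2 ∪ S3 ∪ S5 = {west, east, south, upper, lake, river, lower, hill, north, park, outer, inner} — every item is covered.
No 3 of the 5 groups cover everything (all 10 combinations miss at least one item), so 4 is optimal.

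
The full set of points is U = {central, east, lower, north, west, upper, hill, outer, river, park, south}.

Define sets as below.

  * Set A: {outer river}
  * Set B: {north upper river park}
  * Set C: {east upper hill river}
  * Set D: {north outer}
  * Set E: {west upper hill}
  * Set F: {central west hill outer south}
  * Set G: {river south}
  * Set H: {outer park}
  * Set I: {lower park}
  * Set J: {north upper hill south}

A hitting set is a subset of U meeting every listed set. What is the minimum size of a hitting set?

4

The 4 points {lower, hill, outer, river} hit every set.
The sets D, E, G, I are pairwise disjoint, so any hitting set needs a separate point for each — at least 4. Hence 4 is optimal.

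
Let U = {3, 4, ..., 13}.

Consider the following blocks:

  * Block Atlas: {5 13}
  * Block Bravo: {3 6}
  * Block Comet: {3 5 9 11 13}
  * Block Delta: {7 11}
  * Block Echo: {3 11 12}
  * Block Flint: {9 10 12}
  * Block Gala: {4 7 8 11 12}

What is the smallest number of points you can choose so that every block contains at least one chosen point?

4

Take H = {3, 5, 10, 11}. Each listed block contains at least one of these, so H is a hitting set of size 4.
The blocks Atlas, Bravo, Delta, Flint are pairwise disjoint, so any hitting set needs a separate point for each — at least 4. Hence 4 is optimal.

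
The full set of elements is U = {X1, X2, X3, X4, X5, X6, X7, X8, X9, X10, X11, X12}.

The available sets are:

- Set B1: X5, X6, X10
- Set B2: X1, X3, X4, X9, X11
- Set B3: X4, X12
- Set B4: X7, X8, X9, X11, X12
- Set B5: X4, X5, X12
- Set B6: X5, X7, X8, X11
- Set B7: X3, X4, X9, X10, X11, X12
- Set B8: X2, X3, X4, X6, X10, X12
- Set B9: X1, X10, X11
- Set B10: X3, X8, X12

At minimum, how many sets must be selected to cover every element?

3

B2 and B6 and B8 together: B2 ∪ B6 ∪ B8 = {X1, X2, X3, X4, X5, X6, X7, X8, X9, X10, X11, X12} — every element is covered.
Only B8 contains X2, so B8 is forced; the remaining 6 elements need at least 2 more sets (each remaining set adds at most 4) — so at least 3 sets are needed, and 3 is optimal.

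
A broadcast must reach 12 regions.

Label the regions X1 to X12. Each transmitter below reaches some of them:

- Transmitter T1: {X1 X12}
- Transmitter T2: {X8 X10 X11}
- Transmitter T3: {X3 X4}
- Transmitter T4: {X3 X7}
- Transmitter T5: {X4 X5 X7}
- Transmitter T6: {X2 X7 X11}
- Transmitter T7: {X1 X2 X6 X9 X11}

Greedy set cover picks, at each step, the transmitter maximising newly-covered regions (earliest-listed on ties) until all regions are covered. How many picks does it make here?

Greedy: pick T7 (covers 5 new) → pick T5 (covers 3 new) → pick T2 (covers 2 new) → pick T1 (covers 1 new) → pick T3 (covers 1 new). Total picks: 5.

5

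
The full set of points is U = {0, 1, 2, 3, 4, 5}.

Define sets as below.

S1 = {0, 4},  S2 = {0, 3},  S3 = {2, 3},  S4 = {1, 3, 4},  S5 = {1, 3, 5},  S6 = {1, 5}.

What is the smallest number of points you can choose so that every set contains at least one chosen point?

The 3 points {3, 4, 5} hit every set.
The sets S1, S3, S6 are pairwise disjoint, so any hitting set needs a separate point for each — at least 3. Hence 3 is optimal.

3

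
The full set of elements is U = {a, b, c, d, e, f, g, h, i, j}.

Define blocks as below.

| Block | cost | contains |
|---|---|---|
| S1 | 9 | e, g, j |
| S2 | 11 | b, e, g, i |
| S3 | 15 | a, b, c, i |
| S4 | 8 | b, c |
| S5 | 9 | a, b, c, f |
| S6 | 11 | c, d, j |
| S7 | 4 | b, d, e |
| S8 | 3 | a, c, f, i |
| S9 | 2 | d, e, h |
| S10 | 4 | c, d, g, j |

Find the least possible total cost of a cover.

S7, S8, S9, S10 together cover every element (S7 ∪ S8 ∪ S9 ∪ S10 = {a, b, c, d, e, f, g, h, i, j}); total cost 4 + 3 + 2 + 4 = 13.
No covering selection has total cost below 13.

13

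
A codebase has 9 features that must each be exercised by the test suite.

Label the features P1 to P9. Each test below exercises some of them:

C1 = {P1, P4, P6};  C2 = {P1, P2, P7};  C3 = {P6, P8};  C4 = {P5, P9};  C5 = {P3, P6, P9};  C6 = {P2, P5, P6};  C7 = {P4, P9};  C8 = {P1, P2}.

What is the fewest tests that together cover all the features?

5

C1 and C2 and C3 and C5 and C6 together: C1 ∪ C2 ∪ C3 ∪ C5 ∪ C6 = {P1, P2, P3, P4, P5, P6, P7, P8, P9} — every feature is covered.
No 4 of the 8 tests cover everything (all 70 combinations miss at least one feature), so 5 is optimal.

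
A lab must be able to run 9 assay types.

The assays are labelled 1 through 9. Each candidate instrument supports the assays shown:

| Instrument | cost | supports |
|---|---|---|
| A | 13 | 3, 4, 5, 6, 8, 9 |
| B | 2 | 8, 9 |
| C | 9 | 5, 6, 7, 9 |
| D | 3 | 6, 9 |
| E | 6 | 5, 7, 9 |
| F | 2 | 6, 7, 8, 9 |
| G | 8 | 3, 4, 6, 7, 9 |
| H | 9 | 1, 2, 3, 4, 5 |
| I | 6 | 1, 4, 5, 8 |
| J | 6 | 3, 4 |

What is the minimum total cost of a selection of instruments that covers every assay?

F, H together cover every assay (F ∪ H = {1, 2, 3, 4, 5, 6, 7, 8, 9}); total cost 2 + 9 = 11.
No covering selection has total cost below 11.

11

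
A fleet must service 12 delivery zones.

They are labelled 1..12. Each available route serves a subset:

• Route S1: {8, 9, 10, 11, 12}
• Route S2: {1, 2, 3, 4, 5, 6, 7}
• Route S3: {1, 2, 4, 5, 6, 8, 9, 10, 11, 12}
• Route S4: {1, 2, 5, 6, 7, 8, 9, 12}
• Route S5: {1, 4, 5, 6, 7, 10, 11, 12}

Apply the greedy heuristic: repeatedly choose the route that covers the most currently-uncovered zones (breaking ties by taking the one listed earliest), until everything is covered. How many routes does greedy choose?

Greedy: pick S3 (covers 10 new) → pick S2 (covers 2 new). Total picks: 2.

2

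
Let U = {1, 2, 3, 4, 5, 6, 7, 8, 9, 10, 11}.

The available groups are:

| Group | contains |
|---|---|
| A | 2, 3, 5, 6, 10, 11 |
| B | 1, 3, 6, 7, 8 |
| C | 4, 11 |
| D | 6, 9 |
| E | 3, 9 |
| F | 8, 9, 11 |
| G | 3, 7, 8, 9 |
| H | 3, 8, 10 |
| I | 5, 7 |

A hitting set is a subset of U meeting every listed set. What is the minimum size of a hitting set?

The 4 elements {7, 9, 10, 11} hit every group.
The groups C, D, H, I are pairwise disjoint, so any hitting set needs a separate element for each — at least 4. Hence 4 is optimal.

4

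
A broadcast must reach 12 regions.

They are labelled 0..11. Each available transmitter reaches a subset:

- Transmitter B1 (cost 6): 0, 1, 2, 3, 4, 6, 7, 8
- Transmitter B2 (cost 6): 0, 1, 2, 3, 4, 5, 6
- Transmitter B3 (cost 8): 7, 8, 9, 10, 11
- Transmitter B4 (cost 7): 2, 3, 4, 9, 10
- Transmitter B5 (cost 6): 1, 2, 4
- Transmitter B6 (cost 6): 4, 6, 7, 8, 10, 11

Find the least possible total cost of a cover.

B2, B3 together cover every region (B2 ∪ B3 = {0, 1, 2, 3, 4, 5, 6, 7, 8, 9, 10, 11}); total cost 6 + 8 = 14.
The greedy pick B1, B3, B2 costs 20; no covering selection beats 14.

14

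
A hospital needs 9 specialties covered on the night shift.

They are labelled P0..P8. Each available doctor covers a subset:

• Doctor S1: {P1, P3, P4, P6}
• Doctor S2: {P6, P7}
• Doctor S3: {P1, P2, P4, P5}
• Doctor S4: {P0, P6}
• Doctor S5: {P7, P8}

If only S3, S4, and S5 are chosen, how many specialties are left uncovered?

1

Union of S3, S4, S5 = {P0, P1, P2, P4, P5, P6, P7, P8}.
Not covered: P3 — 1 specialty.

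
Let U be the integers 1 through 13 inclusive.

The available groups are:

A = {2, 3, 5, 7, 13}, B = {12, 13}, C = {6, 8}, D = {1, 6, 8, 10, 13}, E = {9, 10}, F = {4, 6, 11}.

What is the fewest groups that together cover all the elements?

A, B, D, E, and F cover everything between them: the union {1, 2, 3, 4, 5, 6, 7, 8, 9, 10, 11, 12, 13} is all of U.
No 4 of the 6 groups cover everything (all 15 combinations miss at least one element), so 5 is optimal.

5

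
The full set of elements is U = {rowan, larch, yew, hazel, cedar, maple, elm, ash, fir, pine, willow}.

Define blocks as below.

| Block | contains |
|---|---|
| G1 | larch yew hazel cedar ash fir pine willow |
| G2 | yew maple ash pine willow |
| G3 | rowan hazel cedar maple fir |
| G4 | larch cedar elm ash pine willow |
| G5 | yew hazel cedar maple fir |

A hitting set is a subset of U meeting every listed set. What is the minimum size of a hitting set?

Take H = {cedar, ash}. Each listed block contains at least one of these, so H is a hitting set of size 2.
No single element lies in every block, so at least 2 are needed and 2 is optimal.

2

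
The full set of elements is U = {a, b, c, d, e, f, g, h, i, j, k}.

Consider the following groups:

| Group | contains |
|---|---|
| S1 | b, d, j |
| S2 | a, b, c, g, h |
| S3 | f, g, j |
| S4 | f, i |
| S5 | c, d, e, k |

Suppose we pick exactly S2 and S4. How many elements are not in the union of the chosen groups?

4

Union of S2, S4 = {a, b, c, f, g, h, i}.
Not covered: d, e, j, k — 4 elements.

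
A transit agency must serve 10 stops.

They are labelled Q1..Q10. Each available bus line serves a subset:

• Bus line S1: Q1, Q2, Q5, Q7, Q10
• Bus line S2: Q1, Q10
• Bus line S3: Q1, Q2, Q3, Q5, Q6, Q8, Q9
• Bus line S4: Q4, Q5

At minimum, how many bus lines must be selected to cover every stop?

3

S1 and S3 and S4 together: S1 ∪ S3 ∪ S4 = {Q1, Q2, Q3, Q4, Q5, Q6, Q7, Q8, Q9, Q10} — every stop is covered.
Only S3 contains Q3, so S3 is forced; the remaining 3 stops need at least 2 more bus lines (each remaining bus line adds at most 2) — so at least 3 bus lines are needed, and 3 is optimal.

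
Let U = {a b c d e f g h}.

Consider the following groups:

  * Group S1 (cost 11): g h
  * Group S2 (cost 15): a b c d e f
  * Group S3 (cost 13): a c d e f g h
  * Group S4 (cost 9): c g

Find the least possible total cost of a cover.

26

S1, S2 together cover every item (S1 ∪ S2 = {a, b, c, d, e, f, g, h}); total cost 11 + 15 = 26.
The greedy pick S3, S2 costs 28; no covering selection beats 26.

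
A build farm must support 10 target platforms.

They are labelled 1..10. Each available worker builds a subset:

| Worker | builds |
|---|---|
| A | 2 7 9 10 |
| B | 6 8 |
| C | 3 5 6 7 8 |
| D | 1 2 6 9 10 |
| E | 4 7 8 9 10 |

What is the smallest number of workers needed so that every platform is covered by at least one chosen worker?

3

Take {C, D, E}. Their union is {1, 2, 3, 4, 5, 6, 7, 8, 9, 10}, which is all 10 platforms.
Only D contains 1, so D is forced; the remaining 5 platforms need at least 2 more workers (each remaining worker adds at most 4) — so at least 3 workers are needed, and 3 is optimal.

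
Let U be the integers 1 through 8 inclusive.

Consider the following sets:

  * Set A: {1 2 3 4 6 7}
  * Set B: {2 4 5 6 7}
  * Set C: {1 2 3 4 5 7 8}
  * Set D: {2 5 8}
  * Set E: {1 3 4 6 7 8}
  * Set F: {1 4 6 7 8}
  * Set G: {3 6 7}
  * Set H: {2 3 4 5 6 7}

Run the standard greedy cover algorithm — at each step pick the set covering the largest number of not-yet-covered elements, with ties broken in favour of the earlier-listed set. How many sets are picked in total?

Greedy: pick C (covers 7 new) → pick A (covers 1 new). Total picks: 2.

2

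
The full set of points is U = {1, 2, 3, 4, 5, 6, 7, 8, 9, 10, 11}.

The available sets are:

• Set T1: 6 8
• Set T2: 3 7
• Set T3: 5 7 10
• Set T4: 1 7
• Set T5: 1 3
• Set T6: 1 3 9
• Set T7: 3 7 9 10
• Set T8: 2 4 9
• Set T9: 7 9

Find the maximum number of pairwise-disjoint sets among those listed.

4

T1, T3, T5, T8 are pairwise disjoint (T1={6,8}; T3={5,7,10}; T5={1,3}; T8={2,4,9}).
Every remaining set overlaps one of these, and no 5 of the listed sets are pairwise disjoint, so 4 is the maximum.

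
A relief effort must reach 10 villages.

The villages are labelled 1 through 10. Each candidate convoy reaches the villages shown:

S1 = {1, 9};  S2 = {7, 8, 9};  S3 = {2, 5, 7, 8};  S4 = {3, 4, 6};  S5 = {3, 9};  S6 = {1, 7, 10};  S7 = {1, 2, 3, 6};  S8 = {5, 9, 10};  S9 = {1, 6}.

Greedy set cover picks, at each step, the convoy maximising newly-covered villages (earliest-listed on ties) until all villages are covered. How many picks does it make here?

4

Greedy: pick S3 (covers 4 new) → pick S4 (covers 3 new) → pick S1 (covers 2 new) → pick S6 (covers 1 new). Total picks: 4.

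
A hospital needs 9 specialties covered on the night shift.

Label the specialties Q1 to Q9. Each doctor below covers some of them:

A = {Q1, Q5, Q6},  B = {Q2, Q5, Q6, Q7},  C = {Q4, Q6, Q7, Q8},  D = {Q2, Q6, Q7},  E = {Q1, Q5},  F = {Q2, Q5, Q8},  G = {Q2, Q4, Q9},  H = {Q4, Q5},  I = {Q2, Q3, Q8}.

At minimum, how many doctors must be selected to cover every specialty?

Take {A, C, G, I}. Their union is {Q1, Q2, Q3, Q4, Q5, Q6, Q7, Q8, Q9}, which is all 9 specialties.
No 3 of the 9 doctors cover everything (all 84 combinations miss at least one specialty), so 4 is optimal.

4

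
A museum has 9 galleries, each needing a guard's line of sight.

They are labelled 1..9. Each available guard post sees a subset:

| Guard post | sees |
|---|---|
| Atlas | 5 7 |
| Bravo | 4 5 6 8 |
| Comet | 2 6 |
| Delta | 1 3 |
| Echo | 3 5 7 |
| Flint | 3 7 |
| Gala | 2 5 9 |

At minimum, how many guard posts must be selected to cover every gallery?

4

Bravo and Delta and Flint and Gala together: Bravo ∪ Delta ∪ Flint ∪ Gala = {1, 2, 3, 4, 5, 6, 7, 8, 9} — every gallery is covered.
Only Bravo contains 4, so Bravo is forced; the remaining 5 galleries need at least 3 more guard posts (each remaining guard post adds at most 2) — so at least 4 guard posts are needed, and 4 is optimal.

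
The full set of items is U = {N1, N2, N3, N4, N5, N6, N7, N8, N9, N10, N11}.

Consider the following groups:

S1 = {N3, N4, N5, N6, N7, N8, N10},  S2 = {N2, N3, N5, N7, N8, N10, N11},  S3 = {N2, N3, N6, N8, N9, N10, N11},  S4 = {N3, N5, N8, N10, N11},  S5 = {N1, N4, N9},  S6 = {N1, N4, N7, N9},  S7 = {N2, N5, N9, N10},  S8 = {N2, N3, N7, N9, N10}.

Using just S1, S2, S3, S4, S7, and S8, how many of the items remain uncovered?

1

Union of S1, S2, S3, S4, S7, S8 = {N2, N3, N4, N5, N6, N7, N8, N9, N10, N11}.
Not covered: N1 — 1 item.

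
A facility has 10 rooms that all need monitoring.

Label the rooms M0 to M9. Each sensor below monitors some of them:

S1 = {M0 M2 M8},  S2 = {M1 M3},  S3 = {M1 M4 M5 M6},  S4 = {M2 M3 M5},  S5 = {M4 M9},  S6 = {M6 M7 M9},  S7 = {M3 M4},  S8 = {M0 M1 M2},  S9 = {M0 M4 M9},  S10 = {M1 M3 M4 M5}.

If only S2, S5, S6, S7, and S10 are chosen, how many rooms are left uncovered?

3

Union of S2, S5, S6, S7, S10 = {M1, M3, M4, M5, M6, M7, M9}.
Not covered: M0, M2, M8 — 3 rooms.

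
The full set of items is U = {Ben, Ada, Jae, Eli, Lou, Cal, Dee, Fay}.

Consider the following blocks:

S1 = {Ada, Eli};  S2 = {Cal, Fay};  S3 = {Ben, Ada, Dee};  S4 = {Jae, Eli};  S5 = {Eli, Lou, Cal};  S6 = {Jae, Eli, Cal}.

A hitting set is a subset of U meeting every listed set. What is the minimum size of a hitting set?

3

Take H = {Ada, Jae, Cal}. Each listed block contains at least one of these, so H is a hitting set of size 3.
The blocks S2, S3, S4 are pairwise disjoint, so any hitting set needs a separate item for each — at least 3. Hence 3 is optimal.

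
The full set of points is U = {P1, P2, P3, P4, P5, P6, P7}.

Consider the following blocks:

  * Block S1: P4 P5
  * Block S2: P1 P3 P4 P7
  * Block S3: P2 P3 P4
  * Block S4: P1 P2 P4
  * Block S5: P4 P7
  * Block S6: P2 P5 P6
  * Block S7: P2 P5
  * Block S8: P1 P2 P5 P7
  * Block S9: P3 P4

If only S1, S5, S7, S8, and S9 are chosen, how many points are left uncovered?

Union of S1, S5, S7, S8, S9 = {P1, P2, P3, P4, P5, P7}.
Not covered: P6 — 1 point.

1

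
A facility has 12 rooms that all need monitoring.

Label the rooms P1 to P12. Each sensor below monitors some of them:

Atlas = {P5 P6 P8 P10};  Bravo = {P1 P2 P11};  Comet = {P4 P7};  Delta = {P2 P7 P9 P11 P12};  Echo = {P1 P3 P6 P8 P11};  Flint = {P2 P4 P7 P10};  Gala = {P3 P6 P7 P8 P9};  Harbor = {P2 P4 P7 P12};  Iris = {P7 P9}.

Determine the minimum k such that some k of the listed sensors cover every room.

4

Take {Atlas, Delta, Echo, Flint}. Their union is {P1, P2, P3, P4, P5, P6, P7, P8, P9, P10, P11, P12}, which is all 12 rooms.
No 3 of the 9 sensors cover everything (all 84 combinations miss at least one room), so 4 is optimal.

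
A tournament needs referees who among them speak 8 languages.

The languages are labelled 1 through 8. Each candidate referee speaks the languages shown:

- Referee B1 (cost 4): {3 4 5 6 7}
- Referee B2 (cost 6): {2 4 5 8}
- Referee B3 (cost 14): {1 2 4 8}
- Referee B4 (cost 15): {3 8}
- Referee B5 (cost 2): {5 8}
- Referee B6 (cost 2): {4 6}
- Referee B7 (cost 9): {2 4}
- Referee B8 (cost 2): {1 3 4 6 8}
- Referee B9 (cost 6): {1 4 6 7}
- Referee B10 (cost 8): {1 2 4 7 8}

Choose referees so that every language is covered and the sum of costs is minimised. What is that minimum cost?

B1, B2, B8 together cover every language (B1 ∪ B2 ∪ B8 = {1, 2, 3, 4, 5, 6, 7, 8}); total cost 4 + 6 + 2 = 12.
No covering selection has total cost below 12.

12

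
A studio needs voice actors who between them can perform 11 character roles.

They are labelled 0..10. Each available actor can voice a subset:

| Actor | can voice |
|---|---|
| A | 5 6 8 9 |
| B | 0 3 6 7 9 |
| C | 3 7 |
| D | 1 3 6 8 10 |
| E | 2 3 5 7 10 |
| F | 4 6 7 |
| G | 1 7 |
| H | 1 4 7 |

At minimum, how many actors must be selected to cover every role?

Take {B, D, E, F}. Their union is {0, 1, 2, 3, 4, 5, 6, 7, 8, 9, 10}, which is all 11 roles.
No 3 of the 8 actors cover everything (all 56 combinations miss at least one role), so 4 is optimal.

4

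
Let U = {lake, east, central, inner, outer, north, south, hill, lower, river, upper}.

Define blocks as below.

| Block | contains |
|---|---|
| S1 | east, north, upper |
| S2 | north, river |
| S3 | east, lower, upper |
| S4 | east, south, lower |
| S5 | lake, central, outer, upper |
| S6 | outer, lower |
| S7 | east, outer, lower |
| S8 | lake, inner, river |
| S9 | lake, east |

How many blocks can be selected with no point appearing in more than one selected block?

3

S2, S6, S9 are pairwise disjoint (S2={north,river}; S6={outer,lower}; S9={lake,east}).
Every remaining block overlaps one of these, and no 4 of the listed blocks are pairwise disjoint, so 3 is the maximum.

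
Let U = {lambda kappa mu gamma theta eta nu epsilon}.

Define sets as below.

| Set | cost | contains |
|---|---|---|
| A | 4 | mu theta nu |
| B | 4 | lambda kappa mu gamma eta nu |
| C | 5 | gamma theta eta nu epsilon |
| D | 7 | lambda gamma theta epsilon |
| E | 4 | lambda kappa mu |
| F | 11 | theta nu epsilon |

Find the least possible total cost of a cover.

C, E together cover every point (C ∪ E = {lambda, kappa, mu, gamma, theta, eta, nu, epsilon}); total cost 5 + 4 = 9.
No covering selection has total cost below 9.

9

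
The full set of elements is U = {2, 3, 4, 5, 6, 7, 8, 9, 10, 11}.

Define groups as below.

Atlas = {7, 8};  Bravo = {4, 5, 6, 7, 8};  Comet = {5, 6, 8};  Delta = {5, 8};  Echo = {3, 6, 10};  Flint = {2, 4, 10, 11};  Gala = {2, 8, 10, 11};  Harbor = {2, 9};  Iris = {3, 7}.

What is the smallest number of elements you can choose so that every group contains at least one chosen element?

3

Take H = {2, 3, 8}. Each listed group contains at least one of these, so H is a hitting set of size 3.
The groups Delta, Flint, Iris are pairwise disjoint, so any hitting set needs a separate element for each — at least 3. Hence 3 is optimal.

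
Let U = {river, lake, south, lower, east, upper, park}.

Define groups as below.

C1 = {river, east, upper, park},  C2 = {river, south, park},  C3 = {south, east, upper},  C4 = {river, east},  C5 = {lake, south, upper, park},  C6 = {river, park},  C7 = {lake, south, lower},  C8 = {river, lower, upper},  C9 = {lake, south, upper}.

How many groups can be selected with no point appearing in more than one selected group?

C4, C9 are pairwise disjoint (C4={river,east}; C9={lake,south,upper}).
Every remaining group overlaps one of these, and no 3 of the listed groups are pairwise disjoint, so 2 is the maximum.

2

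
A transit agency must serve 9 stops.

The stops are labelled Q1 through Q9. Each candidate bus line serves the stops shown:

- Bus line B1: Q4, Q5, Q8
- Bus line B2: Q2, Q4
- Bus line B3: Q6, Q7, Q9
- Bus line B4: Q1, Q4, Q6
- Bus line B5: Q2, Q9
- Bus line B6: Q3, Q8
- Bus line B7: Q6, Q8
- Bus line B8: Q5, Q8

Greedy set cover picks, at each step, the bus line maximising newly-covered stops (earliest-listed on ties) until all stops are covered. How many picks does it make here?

Greedy: pick B1 (covers 3 new) → pick B3 (covers 3 new) → pick B2 (covers 1 new) → pick B4 (covers 1 new) → pick B6 (covers 1 new). Total picks: 5.

5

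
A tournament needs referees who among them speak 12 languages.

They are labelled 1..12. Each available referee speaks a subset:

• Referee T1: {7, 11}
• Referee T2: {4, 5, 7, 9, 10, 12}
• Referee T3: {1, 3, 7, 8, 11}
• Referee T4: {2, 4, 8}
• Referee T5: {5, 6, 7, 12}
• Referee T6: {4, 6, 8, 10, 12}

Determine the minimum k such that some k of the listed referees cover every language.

4

Take {T2, T3, T4, T5}. Their union is {1, 2, 3, 4, 5, 6, 7, 8, 9, 10, 11, 12}, which is all 12 languages.
No 3 of the 6 referees cover everything (all 20 combinations miss at least one language), so 4 is optimal.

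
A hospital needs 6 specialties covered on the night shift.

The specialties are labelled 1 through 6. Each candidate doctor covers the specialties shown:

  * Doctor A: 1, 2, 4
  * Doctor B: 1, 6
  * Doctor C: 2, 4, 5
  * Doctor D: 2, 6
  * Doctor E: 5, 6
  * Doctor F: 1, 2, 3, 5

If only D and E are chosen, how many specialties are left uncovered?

Union of D, E = {2, 5, 6}.
Not covered: 1, 3, 4 — 3 specialties.

3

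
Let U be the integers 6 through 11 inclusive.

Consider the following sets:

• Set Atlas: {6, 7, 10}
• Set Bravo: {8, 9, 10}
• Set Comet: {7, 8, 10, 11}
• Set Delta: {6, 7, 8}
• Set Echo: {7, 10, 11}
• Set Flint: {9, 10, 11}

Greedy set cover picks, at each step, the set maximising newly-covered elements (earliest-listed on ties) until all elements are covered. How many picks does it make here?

3

Greedy: pick Comet (covers 4 new) → pick Atlas (covers 1 new) → pick Bravo (covers 1 new). Total picks: 3.
(The true minimum cover uses only 2 sets, so greedy is not optimal here.)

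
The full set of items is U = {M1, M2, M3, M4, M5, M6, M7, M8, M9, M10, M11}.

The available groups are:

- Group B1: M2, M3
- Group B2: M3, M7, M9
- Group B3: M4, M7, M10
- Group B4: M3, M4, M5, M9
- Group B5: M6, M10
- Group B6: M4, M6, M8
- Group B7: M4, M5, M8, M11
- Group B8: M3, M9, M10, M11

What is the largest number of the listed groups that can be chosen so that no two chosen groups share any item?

B2, B5, B7 are pairwise disjoint (B2={M3,M7,M9}; B5={M6,M10}; B7={M4,M5,M8,M11}).
Every remaining group overlaps one of these, and no 4 of the listed groups are pairwise disjoint, so 3 is the maximum.

3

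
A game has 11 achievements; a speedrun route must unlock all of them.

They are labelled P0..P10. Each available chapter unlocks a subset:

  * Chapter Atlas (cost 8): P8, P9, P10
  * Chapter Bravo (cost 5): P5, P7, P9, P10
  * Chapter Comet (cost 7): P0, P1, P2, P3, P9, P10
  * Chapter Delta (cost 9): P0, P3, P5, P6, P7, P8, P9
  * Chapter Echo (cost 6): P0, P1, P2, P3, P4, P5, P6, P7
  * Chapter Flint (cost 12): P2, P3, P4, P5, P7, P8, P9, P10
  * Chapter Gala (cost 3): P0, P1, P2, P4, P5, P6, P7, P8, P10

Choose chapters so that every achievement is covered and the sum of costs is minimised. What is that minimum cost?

Comet, Gala together cover every achievement (Comet ∪ Gala = {P0, P1, P2, P3, P4, P5, P6, P7, P8, P9, P10}); total cost 7 + 3 = 10.
No covering selection has total cost below 10.

10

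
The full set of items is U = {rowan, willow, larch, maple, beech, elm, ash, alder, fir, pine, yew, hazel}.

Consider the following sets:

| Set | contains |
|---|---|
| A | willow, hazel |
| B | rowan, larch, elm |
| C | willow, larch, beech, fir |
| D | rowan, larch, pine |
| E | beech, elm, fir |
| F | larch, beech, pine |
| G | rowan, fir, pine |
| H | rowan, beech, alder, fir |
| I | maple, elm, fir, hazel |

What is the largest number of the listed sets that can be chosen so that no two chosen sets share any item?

A, D, E are pairwise disjoint (A={willow,hazel}; D={rowan,larch,pine}; E={beech,elm,fir}).
Every remaining set overlaps one of these, and no 4 of the listed sets are pairwise disjoint, so 3 is the maximum.

3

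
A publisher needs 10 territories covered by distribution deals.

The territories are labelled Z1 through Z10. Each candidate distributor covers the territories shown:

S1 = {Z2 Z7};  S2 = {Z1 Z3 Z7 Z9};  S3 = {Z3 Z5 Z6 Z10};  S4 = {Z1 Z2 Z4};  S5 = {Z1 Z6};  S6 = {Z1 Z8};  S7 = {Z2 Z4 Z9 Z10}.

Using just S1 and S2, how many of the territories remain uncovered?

Union of S1, S2 = {Z1, Z2, Z3, Z7, Z9}.
Not covered: Z4, Z5, Z6, Z8, Z10 — 5 territories.

5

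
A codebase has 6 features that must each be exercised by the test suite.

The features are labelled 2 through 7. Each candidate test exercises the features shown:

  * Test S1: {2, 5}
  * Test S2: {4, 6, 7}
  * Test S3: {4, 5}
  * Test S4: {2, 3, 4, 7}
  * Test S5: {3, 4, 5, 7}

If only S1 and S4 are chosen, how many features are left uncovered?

Union of S1, S4 = {2, 3, 4, 5, 7}.
Not covered: 6 — 1 feature.

1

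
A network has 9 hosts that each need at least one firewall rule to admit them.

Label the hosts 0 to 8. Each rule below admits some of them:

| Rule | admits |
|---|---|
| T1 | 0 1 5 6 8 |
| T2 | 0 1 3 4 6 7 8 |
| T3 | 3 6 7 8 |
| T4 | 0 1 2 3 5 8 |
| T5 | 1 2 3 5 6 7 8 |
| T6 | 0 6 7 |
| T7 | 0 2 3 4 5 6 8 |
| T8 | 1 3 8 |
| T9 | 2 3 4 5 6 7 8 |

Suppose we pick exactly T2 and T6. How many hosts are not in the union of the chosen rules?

Union of T2, T6 = {0, 1, 3, 4, 6, 7, 8}.
Not covered: 2, 5 — 2 hosts.

2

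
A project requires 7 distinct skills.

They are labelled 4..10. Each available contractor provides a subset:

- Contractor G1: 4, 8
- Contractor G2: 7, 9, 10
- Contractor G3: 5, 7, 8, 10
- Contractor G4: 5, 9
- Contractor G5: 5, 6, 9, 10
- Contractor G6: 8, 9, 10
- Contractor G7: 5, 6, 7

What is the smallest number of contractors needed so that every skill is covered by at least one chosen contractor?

3

Take {G1, G2, G5}. Their union is {4, 5, 6, 7, 8, 9, 10}, which is all 7 skills.
Only G1 contains 4, so G1 is forced; the remaining 5 skills need at least 2 more contractors (each remaining contractor adds at most 4) — so at least 3 contractors are needed, and 3 is optimal.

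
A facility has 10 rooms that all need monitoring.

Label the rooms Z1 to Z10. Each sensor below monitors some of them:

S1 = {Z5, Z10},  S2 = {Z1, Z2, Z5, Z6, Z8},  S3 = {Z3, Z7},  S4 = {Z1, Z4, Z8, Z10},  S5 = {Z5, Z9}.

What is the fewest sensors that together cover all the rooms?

4

Take {S2, S3, S4, S5}. Their union is {Z1, Z2, Z3, Z4, Z5, Z6, Z7, Z8, Z9, Z10}, which is all 10 rooms.
Only S2 contains Z2, so S2 is forced; the remaining 5 rooms need at least 3 more sensors (each remaining sensor adds at most 2) — so at least 4 sensors are needed, and 4 is optimal.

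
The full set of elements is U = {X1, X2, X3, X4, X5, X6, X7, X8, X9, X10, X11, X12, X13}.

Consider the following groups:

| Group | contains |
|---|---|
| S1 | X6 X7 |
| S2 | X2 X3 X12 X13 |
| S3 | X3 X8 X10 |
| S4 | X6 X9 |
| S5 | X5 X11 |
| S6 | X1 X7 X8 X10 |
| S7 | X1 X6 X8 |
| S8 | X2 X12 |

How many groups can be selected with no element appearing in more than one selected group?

4

S4, S5, S6, S8 are pairwise disjoint (S4={X6,X9}; S5={X5,X11}; S6={X1,X7,X8,X10}; S8={X2,X12}).
Every remaining group overlaps one of these, and no 5 of the listed groups are pairwise disjoint, so 4 is the maximum.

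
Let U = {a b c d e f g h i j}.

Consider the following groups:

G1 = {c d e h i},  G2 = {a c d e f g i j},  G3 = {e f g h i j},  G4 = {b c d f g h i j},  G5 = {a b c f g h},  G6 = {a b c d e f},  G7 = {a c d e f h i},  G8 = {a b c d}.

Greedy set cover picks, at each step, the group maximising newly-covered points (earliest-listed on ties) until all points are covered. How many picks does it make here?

2

Greedy: pick G2 (covers 8 new) → pick G4 (covers 2 new). Total picks: 2.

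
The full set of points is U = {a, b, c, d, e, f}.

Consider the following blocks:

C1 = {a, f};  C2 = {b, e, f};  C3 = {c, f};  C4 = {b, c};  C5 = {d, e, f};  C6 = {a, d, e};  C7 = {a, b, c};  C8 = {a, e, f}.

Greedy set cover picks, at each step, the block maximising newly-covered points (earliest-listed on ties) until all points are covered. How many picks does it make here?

Greedy: pick C2 (covers 3 new) → pick C6 (covers 2 new) → pick C3 (covers 1 new). Total picks: 3.
(The true minimum cover uses only 2 blocks, so greedy is not optimal here.)

3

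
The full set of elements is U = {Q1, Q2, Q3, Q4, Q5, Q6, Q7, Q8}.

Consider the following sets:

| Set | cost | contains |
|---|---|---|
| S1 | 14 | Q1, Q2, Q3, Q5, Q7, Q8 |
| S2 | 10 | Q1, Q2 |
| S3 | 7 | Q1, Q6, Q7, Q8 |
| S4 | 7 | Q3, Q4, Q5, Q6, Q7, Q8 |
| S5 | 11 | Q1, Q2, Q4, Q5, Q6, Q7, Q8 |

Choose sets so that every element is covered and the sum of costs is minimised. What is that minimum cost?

17

S2, S4 together cover every element (S2 ∪ S4 = {Q1, Q2, Q3, Q4, Q5, Q6, Q7, Q8}); total cost 10 + 7 = 17.
No covering selection has total cost below 17.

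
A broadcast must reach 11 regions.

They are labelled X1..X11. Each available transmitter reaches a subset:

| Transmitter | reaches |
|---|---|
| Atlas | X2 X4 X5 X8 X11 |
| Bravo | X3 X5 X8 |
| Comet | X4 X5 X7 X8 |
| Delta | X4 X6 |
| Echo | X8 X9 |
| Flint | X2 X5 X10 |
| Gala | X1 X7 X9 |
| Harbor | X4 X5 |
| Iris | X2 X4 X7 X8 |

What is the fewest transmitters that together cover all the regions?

5

Atlas and Bravo and Delta and Flint and Gala together: Atlas ∪ Bravo ∪ Delta ∪ Flint ∪ Gala = {X1, X2, X3, X4, X5, X6, X7, X8, X9, X10, X11} — every region is covered.
No 4 of the 9 transmitters cover everything (all 126 combinations miss at least one region), so 5 is optimal.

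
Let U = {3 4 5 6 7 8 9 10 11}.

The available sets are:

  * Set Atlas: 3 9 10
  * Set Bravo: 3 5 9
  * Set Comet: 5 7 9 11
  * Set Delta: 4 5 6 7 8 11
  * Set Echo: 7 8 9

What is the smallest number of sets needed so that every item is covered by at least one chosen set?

2

Take {Atlas, Delta}. Their union is {3, 4, 5, 6, 7, 8, 9, 10, 11}, which is all 9 items.
No single set has all 9 items (the largest, Delta, has 6), so 2 is optimal.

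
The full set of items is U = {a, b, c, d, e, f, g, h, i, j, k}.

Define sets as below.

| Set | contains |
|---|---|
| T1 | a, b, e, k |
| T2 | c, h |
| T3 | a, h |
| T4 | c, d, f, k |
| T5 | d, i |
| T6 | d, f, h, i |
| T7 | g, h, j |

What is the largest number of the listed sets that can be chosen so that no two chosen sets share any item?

T1, T2, T5 are pairwise disjoint (T1={a,b,e,k}; T2={c,h}; T5={d,i}).
Every remaining set overlaps one of these, and no 4 of the listed sets are pairwise disjoint, so 3 is the maximum.

3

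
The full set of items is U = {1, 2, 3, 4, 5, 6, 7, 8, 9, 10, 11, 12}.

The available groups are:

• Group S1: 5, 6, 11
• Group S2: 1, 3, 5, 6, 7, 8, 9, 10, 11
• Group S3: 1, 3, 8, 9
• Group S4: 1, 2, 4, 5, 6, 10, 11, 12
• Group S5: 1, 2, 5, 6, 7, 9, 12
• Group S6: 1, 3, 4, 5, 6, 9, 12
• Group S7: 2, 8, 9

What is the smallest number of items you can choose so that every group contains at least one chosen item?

2

H = {5, 8} meets every group (each contains at least one member of H), and |H| = 2.
The groups S1, S7 are pairwise disjoint, so any hitting set needs a separate item for each — at least 2. Hence 2 is optimal.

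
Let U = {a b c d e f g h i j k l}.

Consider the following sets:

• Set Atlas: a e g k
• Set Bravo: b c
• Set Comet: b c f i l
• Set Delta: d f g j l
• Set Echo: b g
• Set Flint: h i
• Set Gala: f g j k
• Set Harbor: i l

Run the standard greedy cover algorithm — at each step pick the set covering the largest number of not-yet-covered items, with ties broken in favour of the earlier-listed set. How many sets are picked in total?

4

Greedy: pick Comet (covers 5 new) → pick Atlas (covers 4 new) → pick Delta (covers 2 new) → pick Flint (covers 1 new). Total picks: 4.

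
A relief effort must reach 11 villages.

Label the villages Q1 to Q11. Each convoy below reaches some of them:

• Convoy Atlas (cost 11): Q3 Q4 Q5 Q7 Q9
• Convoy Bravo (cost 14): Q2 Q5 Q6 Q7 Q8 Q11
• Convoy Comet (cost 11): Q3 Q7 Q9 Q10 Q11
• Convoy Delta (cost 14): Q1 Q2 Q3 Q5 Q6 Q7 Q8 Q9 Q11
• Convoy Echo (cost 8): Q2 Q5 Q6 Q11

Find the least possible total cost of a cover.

Atlas, Comet, Delta together cover every village (Atlas ∪ Comet ∪ Delta = {Q1, Q2, Q3, Q4, Q5, Q6, Q7, Q8, Q9, Q10, Q11}); total cost 11 + 11 + 14 = 36.
No covering selection has total cost below 36.

36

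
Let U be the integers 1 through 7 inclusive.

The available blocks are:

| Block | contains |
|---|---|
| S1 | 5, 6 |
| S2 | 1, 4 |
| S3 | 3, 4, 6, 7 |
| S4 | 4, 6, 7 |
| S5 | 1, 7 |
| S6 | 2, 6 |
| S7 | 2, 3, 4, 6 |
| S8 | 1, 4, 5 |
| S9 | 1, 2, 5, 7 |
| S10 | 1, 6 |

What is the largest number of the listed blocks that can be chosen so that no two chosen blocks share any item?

2

S5, S7 are pairwise disjoint (S5={1,7}; S7={2,3,4,6}).
Every remaining block overlaps one of these, and no 3 of the listed blocks are pairwise disjoint, so 2 is the maximum.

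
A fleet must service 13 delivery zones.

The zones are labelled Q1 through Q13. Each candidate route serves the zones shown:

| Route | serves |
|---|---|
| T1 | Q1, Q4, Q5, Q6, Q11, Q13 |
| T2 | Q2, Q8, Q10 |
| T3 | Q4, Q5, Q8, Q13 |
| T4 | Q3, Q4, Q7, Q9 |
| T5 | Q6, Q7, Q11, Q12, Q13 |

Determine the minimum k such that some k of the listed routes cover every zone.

4

Take {T1, T2, T4, T5}. Their union is {Q1, Q2, Q3, Q4, Q5, Q6, Q7, Q8, Q9, Q10, Q11, Q12, Q13}, which is all 13 zones.
Only T1 contains Q1, so T1 is forced; the remaining 7 zones need at least 3 more routes (each remaining route adds at most 3) — so at least 4 routes are needed, and 4 is optimal.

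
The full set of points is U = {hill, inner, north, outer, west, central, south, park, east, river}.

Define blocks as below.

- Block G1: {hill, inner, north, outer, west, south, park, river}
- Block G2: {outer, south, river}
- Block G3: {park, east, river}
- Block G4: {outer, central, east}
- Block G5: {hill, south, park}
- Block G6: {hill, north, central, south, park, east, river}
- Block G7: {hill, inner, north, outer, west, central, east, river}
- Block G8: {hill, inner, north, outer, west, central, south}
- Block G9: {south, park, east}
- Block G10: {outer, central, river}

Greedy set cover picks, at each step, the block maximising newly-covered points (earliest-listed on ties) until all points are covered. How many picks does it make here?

2

Greedy: pick G1 (covers 8 new) → pick G4 (covers 2 new). Total picks: 2.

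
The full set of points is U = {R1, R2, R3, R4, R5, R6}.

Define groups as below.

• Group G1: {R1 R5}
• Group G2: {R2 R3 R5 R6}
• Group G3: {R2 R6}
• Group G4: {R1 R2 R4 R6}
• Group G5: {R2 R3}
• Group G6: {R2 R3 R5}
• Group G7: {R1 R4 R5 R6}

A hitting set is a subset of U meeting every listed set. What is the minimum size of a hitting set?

Take H = {R1, R2}. Each listed group contains at least one of these, so H is a hitting set of size 2.
The groups G1, G5 are pairwise disjoint, so any hitting set needs a separate point for each — at least 2. Hence 2 is optimal.

2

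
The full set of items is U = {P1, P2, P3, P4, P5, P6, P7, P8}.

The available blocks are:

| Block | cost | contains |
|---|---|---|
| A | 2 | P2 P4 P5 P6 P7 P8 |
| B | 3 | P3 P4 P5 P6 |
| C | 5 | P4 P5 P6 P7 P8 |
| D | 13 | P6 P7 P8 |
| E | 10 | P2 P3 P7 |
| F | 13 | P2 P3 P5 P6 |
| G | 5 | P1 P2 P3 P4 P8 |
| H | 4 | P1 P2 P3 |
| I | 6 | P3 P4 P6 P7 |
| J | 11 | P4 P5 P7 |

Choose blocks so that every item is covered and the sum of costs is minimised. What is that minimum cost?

6

A, H together cover every item (A ∪ H = {P1, P2, P3, P4, P5, P6, P7, P8}); total cost 2 + 4 = 6.
No covering selection has total cost below 6.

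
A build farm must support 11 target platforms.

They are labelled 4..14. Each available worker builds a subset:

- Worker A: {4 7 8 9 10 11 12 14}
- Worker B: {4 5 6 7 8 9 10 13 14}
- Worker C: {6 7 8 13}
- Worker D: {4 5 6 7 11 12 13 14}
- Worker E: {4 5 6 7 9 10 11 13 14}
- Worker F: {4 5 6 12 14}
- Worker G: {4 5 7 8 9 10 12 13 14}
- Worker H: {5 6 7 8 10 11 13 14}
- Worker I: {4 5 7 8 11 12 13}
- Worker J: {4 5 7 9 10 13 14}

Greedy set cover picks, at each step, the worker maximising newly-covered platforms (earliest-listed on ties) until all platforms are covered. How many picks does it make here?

Greedy: pick B (covers 9 new) → pick A (covers 2 new). Total picks: 2.

2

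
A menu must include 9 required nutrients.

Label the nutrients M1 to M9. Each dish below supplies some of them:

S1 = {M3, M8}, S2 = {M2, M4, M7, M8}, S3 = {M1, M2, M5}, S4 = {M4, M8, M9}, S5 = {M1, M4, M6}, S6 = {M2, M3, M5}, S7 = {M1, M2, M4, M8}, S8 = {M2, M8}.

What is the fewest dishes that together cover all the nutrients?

4

Take {S2, S4, S5, S6}. Their union is {M1, M2, M3, M4, M5, M6, M7, M8, M9}, which is all 9 nutrients.
Only S2 contains M7, so S2 is forced; the remaining 5 nutrients need at least 3 more dishes (each remaining dish adds at most 2) — so at least 4 dishes are needed, and 4 is optimal.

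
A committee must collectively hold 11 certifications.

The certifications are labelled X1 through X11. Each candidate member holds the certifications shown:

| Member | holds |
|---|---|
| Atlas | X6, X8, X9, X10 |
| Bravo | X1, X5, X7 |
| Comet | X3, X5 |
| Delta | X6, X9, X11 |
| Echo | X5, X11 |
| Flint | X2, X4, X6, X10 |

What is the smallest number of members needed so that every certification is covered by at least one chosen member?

Take {Atlas, Bravo, Comet, Echo, Flint}. Their union is {X1, X2, X3, X4, X5, X6, X7, X8, X9, X10, X11}, which is all 11 certifications.
No 4 of the 6 members cover everything (all 15 combinations miss at least one certification), so 5 is optimal.

5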